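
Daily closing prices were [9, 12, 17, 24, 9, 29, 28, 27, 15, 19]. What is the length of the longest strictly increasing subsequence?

Let dp[i] be the length of the longest such subsequence ending at index i:
i:      1  2  3  4  5  6  7  8  9 10
a[i]:   9 12 17 24  9 29 28 27 15 19
dp:     1  2  3  4  1  5  5  5  3  4
Maximum dp value is 5.

5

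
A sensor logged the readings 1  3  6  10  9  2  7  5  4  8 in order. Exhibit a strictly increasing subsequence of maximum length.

Patience tails give the LIS length; then backtrack through the dp parents:
1 → extends → [1]
3 → extends → [1, 3]
6 → extends → [1, 3, 6]
10 → extends → [1, 3, 6, 10]
9 → replaces 10 → [1, 3, 6, 9]
2 → replaces 3 → [1, 2, 6, 9]
7 → replaces 9 → [1, 2, 6, 7]
5 → replaces 6 → [1, 2, 5, 7]
4 → replaces 5 → [1, 2, 4, 7]
8 → extends → [1, 2, 4, 7, 8]
Length 5; one witness is 1, 3, 6, 7, 8.

1, 3, 6, 7, 8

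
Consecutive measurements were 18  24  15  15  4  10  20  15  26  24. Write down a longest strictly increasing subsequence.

4, 10, 20, 26

Patience tails give the LIS length; then backtrack through the dp parents:
18 → extends → [18]
24 → extends → [18, 24]
15 → replaces 18 → [15, 24]
15 → already a tail → [15, 24]
4 → replaces 15 → [4, 24]
10 → replaces 24 → [4, 10]
20 → extends → [4, 10, 20]
15 → replaces 20 → [4, 10, 15]
26 → extends → [4, 10, 15, 26]
24 → replaces 26 → [4, 10, 15, 24]
Length 4; one witness is 4, 10, 20, 26.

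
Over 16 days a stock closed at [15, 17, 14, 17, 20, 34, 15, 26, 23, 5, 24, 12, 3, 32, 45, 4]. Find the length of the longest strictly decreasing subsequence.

Negate each value so 'decreasing' becomes 'increasing', then run patience tails on the negated sequence:
-15 → extends → [-15]
-17 → replaces -15 → [-17]
-14 → extends → [-17, -14]
-17 → already a tail → [-17, -14]
-20 → replaces -17 → [-20, -14]
-34 → replaces -20 → [-34, -14]
-15 → replaces -14 → [-34, -15]
-26 → replaces -15 → [-34, -26]
-23 → extends → [-34, -26, -23]
-5 → extends → [-34, -26, -23, -5]
-24 → replaces -23 → [-34, -26, -24, -5]
-12 → replaces -5 → [-34, -26, -24, -12]
-3 → extends → [-34, -26, -24, -12, -3]
-32 → replaces -26 → [-34, -32, -24, -12, -3]
-45 → replaces -34 → [-45, -32, -24, -12, -3]
-4 → replaces -3 → [-45, -32, -24, -12, -4]
Five tails, so the longest strictly decreasing subsequence of the original has length 5.

5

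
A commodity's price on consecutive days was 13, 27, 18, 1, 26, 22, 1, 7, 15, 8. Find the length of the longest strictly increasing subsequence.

Let dp[i] be the length of the longest such subsequence ending at index i:
i:      1  2  3  4  5  6  7  8  9 10
a[i]:  13 27 18  1 26 22  1  7 15  8
dp:     1  2  2  1  3  3  1  2  3  3
Maximum dp value is 3.

3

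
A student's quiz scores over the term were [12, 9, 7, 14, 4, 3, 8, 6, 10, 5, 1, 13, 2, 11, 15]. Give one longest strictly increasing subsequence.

Patience tails give the LIS length; then backtrack through the dp parents:
12 → extends → [12]
9 → replaces 12 → [9]
7 → replaces 9 → [7]
14 → extends → [7, 14]
4 → replaces 7 → [4, 14]
3 → replaces 4 → [3, 14]
8 → replaces 14 → [3, 8]
6 → replaces 8 → [3, 6]
10 → extends → [3, 6, 10]
5 → replaces 6 → [3, 5, 10]
1 → replaces 3 → [1, 5, 10]
13 → extends → [1, 5, 10, 13]
2 → replaces 5 → [1, 2, 10, 13]
11 → replaces 13 → [1, 2, 10, 11]
15 → extends → [1, 2, 10, 11, 15]
Length 5; one witness is 7, 8, 10, 13, 15.

7, 8, 10, 13, 15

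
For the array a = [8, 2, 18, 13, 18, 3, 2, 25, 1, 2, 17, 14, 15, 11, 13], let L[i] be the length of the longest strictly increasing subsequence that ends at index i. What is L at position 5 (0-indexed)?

dp[i] = 1 + max{dp[j] : j<i, a[j]<a[i]} (or 1 if no such j):
i:      0  1  2  3  4  5  6  7  8  9 10 11 12 13 14
a[i]:   8  2 18 13 18  3  2 25  1  2 17 14 15 11 13
dp:     1  1  2  2  3  2  1  4  1  2  3  3  4  3  4
At index 5 the value is 2.

2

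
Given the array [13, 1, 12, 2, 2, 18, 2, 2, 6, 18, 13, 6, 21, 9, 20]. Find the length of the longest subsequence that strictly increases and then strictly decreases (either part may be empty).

6

inc[i] = longest strictly increasing subsequence ending at i; dec[i] = longest strictly decreasing subsequence starting at i:
i:      1  2  3  4  5  6  7  8  9 10 11 12 13 14 15
a[i]:  13  1 12  2  2 18  2  2  6 18 13  6 21  9 20
inc:    1  1  2  2  2  3  2  2  3  4  4  3  5  4  5
dec:    3  1  2  1  1  3  1  1  1  3  2  1  2  1  1
Best peak at i=10 (value 18): inc=4, dec=3, length 4+3−1 = 6.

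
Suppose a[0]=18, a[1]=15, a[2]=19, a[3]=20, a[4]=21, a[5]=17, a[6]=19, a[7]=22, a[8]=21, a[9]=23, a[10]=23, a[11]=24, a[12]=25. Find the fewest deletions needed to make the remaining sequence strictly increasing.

Fewest deletions = n − (longest strictly increasing subsequence).
Patience tails:
18 → extends → [18]
15 → replaces 18 → [15]
19 → extends → [15, 19]
20 → extends → [15, 19, 20]
21 → extends → [15, 19, 20, 21]
17 → replaces 19 → [15, 17, 20, 21]
19 → replaces 20 → [15, 17, 19, 21]
22 → extends → [15, 17, 19, 21, 22]
21 → already a tail → [15, 17, 19, 21, 22]
23 → extends → [15, 17, 19, 21, 22, 23]
23 → already a tail → [15, 17, 19, 21, 22, 23]
24 → extends → [15, 17, 19, 21, 22, 23, 24]
25 → extends → [15, 17, 19, 21, 22, 23, 24, 25]
Longest strictly increasing subsequence has length 8, so deletions = 13 − 8 = 5.

5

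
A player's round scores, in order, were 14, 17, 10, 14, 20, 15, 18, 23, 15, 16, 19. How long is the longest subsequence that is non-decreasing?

6

Let dp[i] be the length of the longest such subsequence ending at index i:
i:      1  2  3  4  5  6  7  8  9 10 11
a[i]:  14 17 10 14 20 15 18 23 15 16 19
dp:     1  2  1  2  3  3  4  5  4  5  6
Maximum dp value is 6.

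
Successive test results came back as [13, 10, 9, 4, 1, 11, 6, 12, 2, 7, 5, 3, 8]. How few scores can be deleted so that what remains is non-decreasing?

9

Fewest deletions = n − (longest non-decreasing subsequence).
Patience tails:
13 → extends → [13]
10 → replaces 13 → [10]
9 → replaces 10 → [9]
4 → replaces 9 → [4]
1 → replaces 4 → [1]
11 → extends → [1, 11]
6 → replaces 11 → [1, 6]
12 → extends → [1, 6, 12]
2 → replaces 6 → [1, 2, 12]
7 → replaces 12 → [1, 2, 7]
5 → replaces 7 → [1, 2, 5]
3 → replaces 5 → [1, 2, 3]
8 → extends → [1, 2, 3, 8]
Longest non-decreasing subsequence has length 4, so deletions = 13 − 4 = 9.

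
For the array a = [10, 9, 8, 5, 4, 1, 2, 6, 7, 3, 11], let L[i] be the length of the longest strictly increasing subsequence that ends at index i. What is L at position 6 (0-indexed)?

2

dp[i] = 1 + max{dp[j] : j<i, a[j]<a[i]} (or 1 if no such j):
i:      0  1  2  3  4  5  6  7  8  9 10
a[i]:  10  9  8  5  4  1  2  6  7  3 11
dp:     1  1  1  1  1  1  2  3  4  3  5
At index 6 the value is 2.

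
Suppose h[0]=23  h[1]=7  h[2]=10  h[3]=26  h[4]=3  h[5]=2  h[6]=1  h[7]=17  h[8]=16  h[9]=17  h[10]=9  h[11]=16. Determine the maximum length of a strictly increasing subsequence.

Let dp[i] be the length of the longest such subsequence ending at index i:
i:      0  1  2  3  4  5  6  7  8  9 10 11
h[i]:  23  7 10 26  3  2  1 17 16 17  9 16
dp:     1  1  2  3  1  1  1  3  3  4  2  3
Maximum dp value is 4.

4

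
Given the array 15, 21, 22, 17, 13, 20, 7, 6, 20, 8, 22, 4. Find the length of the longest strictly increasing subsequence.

4

Track the smallest tail for each achievable length (strict):
15 → extends → [15]
21 → extends → [15, 21]
22 → extends → [15, 21, 22]
17 → replaces 21 → [15, 17, 22]
13 → replaces 15 → [13, 17, 22]
20 → replaces 22 → [13, 17, 20]
7 → replaces 13 → [7, 17, 20]
6 → replaces 7 → [6, 17, 20]
20 → already a tail → [6, 17, 20]
8 → replaces 17 → [6, 8, 20]
22 → extends → [6, 8, 20, 22]
4 → replaces 6 → [4, 8, 20, 22]
Four tails, so the longest strictly increasing subsequence has length 4 (e.g. 15, 17, 20, 22).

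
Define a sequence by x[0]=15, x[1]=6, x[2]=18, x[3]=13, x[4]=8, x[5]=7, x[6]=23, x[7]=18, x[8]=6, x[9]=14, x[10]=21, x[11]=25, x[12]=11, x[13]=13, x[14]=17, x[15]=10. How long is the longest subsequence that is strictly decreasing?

5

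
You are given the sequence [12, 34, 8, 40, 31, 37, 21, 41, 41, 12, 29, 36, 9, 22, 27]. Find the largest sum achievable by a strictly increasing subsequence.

127

Let S[i] be the best sum of a strictly increasing subsequence ending at i:
i:       1   2   3   4   5   6   7   8   9  10  11  12  13  14  15
a[i]:   12  34   8  40  31  37  21  41  41  12  29  36   9  22  27
S:      12  46   8  86  43  83  33 127 127  20  62  98  17  55  82
Maximum is 127 (e.g. 12 + 34 + 40 + 41).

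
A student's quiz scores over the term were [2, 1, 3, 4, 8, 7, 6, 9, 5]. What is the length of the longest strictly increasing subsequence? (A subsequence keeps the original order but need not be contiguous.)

5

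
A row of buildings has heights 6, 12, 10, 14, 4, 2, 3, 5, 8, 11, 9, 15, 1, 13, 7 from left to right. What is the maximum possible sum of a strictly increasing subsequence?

47

Let S[i] be the best sum of a strictly increasing subsequence ending at i:
i:      1  2  3  4  5  6  7  8  9 10 11 12 13 14 15
a[i]:   6 12 10 14  4  2  3  5  8 11  9 15  1 13  7
S:      6 18 16 32  4  2  5 10 18 29 27 47  1 42 17
Maximum is 47 (e.g. 6 + 12 + 14 + 15).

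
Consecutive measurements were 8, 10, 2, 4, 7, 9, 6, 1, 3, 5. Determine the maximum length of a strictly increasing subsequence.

Let dp[i] be the length of the longest such subsequence ending at index i:
i:      1  2  3  4  5  6  7  8  9 10
a[i]:   8 10  2  4  7  9  6  1  3  5
dp:     1  2  1  2  3  4  3  1  2  3
Maximum dp value is 4.

4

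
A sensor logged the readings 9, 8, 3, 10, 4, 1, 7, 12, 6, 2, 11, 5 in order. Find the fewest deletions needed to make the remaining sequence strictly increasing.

Fewest deletions = n − (longest strictly increasing subsequence).
Patience tails:
9 → extends → [9]
8 → replaces 9 → [8]
3 → replaces 8 → [3]
10 → extends → [3, 10]
4 → replaces 10 → [3, 4]
1 → replaces 3 → [1, 4]
7 → extends → [1, 4, 7]
12 → extends → [1, 4, 7, 12]
6 → replaces 7 → [1, 4, 6, 12]
2 → replaces 4 → [1, 2, 6, 12]
11 → replaces 12 → [1, 2, 6, 11]
5 → replaces 6 → [1, 2, 5, 11]
Longest strictly increasing subsequence has length 4, so deletions = 12 − 4 = 8.

8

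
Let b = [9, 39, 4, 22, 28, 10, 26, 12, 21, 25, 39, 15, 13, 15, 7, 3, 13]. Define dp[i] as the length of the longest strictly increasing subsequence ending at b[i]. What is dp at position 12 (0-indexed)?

dp[i] = 1 + max{dp[j] : j<i, b[j]<b[i]} (or 1 if no such j):
i:      0  1  2  3  4  5  6  7  8  9 10 11 12 13 14 15 16
b[i]:   9 39  4 22 28 10 26 12 21 25 39 15 13 15  7  3 13
dp:     1  2  1  2  3  2  3  3  4  5  6  4  4  5  2  1  4
At index 12 the value is 4.

4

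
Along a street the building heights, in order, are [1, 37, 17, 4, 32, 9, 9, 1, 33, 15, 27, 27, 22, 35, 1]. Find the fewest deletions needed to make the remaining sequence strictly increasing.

Fewest deletions = n − (longest strictly increasing subsequence).
Patience tails:
1 → extends → [1]
37 → extends → [1, 37]
17 → replaces 37 → [1, 17]
4 → replaces 17 → [1, 4]
32 → extends → [1, 4, 32]
9 → replaces 32 → [1, 4, 9]
9 → already a tail → [1, 4, 9]
1 → already a tail → [1, 4, 9]
33 → extends → [1, 4, 9, 33]
15 → replaces 33 → [1, 4, 9, 15]
27 → extends → [1, 4, 9, 15, 27]
27 → already a tail → [1, 4, 9, 15, 27]
22 → replaces 27 → [1, 4, 9, 15, 22]
35 → extends → [1, 4, 9, 15, 22, 35]
1 → already a tail → [1, 4, 9, 15, 22, 35]
Longest strictly increasing subsequence has length 6, so deletions = 15 − 6 = 9.

9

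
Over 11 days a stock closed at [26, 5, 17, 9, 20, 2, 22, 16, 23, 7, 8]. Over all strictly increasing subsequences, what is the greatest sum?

87

Let S[i] be the best sum of a strictly increasing subsequence ending at i:
i:      1  2  3  4  5  6  7  8  9 10 11
a[i]:  26  5 17  9 20  2 22 16 23  7  8
S:     26  5 22 14 42  2 64 30 87 12 20
Maximum is 87 (e.g. 5 + 17 + 20 + 22 + 23).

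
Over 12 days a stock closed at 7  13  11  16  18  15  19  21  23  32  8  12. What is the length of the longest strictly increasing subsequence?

8

Track the smallest tail for each achievable length (strict):
7 → extends → [7]
13 → extends → [7, 13]
11 → replaces 13 → [7, 11]
16 → extends → [7, 11, 16]
18 → extends → [7, 11, 16, 18]
15 → replaces 16 → [7, 11, 15, 18]
19 → extends → [7, 11, 15, 18, 19]
21 → extends → [7, 11, 15, 18, 19, 21]
23 → extends → [7, 11, 15, 18, 19, 21, 23]
32 → extends → [7, 11, 15, 18, 19, 21, 23, 32]
8 → replaces 11 → [7, 8, 15, 18, 19, 21, 23, 32]
12 → replaces 15 → [7, 8, 12, 18, 19, 21, 23, 32]
Eight tails, so the longest strictly increasing subsequence has length 8 (e.g. 7, 13, 16, 18, 19, 21, 23, 32).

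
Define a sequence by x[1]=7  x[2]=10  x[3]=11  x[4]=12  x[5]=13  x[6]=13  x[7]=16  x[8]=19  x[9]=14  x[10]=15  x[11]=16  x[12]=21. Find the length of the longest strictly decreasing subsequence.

2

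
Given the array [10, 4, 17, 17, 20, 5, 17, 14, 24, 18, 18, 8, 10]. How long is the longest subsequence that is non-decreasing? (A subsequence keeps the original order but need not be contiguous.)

6

Let dp[i] be the length of the longest such subsequence ending at index i:
i:      1  2  3  4  5  6  7  8  9 10 11 12 13
a[i]:  10  4 17 17 20  5 17 14 24 18 18  8 10
dp:     1  1  2  3  4  2  4  3  5  5  6  3  4
Maximum dp value is 6.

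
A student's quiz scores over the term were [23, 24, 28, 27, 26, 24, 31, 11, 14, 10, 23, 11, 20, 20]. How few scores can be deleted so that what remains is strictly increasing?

10

Fewest deletions = n − (longest strictly increasing subsequence).
i:      1  2  3  4  5  6  7  8  9 10 11 12 13 14
a[i]:  23 24 28 27 26 24 31 11 14 10 23 11 20 20
dp:     1  2  3  3  3  2  4  1  2  1  3  2  3  3
max dp = 4, so deletions = 14 − 4 = 10.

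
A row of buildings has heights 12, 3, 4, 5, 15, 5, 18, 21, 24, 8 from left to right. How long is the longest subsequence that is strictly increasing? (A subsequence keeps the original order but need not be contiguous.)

Let dp[i] be the length of the longest such subsequence ending at index i:
i:      1  2  3  4  5  6  7  8  9 10
a[i]:  12  3  4  5 15  5 18 21 24  8
dp:     1  1  2  3  4  3  5  6  7  4
Maximum dp value is 7.

7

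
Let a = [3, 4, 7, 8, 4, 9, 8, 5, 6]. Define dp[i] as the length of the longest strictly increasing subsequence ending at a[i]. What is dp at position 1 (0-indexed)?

2

dp[i] = 1 + max{dp[j] : j<i, a[j]<a[i]} (or 1 if no such j):
i:     0 1 2 3 4 5 6 7 8
a[i]:  3 4 7 8 4 9 8 5 6
dp:    1 2 3 4 2 5 4 3 4
At index 1 the value is 2.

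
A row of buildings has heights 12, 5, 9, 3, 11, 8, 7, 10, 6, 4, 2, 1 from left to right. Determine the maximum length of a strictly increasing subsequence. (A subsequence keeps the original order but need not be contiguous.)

3

Track the smallest tail for each achievable length (strict):
12 → extends → [12]
5 → replaces 12 → [5]
9 → extends → [5, 9]
3 → replaces 5 → [3, 9]
11 → extends → [3, 9, 11]
8 → replaces 9 → [3, 8, 11]
7 → replaces 8 → [3, 7, 11]
10 → replaces 11 → [3, 7, 10]
6 → replaces 7 → [3, 6, 10]
4 → replaces 6 → [3, 4, 10]
2 → replaces 3 → [2, 4, 10]
1 → replaces 2 → [1, 4, 10]
Three tails, so the longest strictly increasing subsequence has length 3 (e.g. 5, 9, 11).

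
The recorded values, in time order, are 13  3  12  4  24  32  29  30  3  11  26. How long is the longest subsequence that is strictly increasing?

5

Track the smallest tail for each achievable length (strict):
13 → extends → [13]
3 → replaces 13 → [3]
12 → extends → [3, 12]
4 → replaces 12 → [3, 4]
24 → extends → [3, 4, 24]
32 → extends → [3, 4, 24, 32]
29 → replaces 32 → [3, 4, 24, 29]
30 → extends → [3, 4, 24, 29, 30]
3 → already a tail → [3, 4, 24, 29, 30]
11 → replaces 24 → [3, 4, 11, 29, 30]
26 → replaces 29 → [3, 4, 11, 26, 30]
Five tails, so the longest strictly increasing subsequence has length 5 (e.g. 3, 12, 24, 29, 30).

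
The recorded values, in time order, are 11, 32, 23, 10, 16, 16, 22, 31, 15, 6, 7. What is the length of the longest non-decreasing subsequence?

Track the smallest tail for each achievable length (allowing ties):
11 → extends → [11]
32 → extends → [11, 32]
23 → replaces 32 → [11, 23]
10 → replaces 11 → [10, 23]
16 → replaces 23 → [10, 16]
16 → extends → [10, 16, 16]
22 → extends → [10, 16, 16, 22]
31 → extends → [10, 16, 16, 22, 31]
15 → replaces 16 → [10, 15, 16, 22, 31]
6 → replaces 10 → [6, 15, 16, 22, 31]
7 → replaces 15 → [6, 7, 16, 22, 31]
Five tails, so the longest non-decreasing subsequence has length 5 (e.g. 11, 16, 16, 22, 31).

5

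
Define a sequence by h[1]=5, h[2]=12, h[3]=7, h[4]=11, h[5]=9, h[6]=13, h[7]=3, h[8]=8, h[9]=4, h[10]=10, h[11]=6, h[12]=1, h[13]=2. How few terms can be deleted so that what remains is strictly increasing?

9

Fewest deletions = n − (longest strictly increasing subsequence).
i:      1  2  3  4  5  6  7  8  9 10 11 12 13
h[i]:   5 12  7 11  9 13  3  8  4 10  6  1  2
dp:     1  2  2  3  3  4  1  3  2  4  3  1  2
max dp = 4, so deletions = 13 − 4 = 9.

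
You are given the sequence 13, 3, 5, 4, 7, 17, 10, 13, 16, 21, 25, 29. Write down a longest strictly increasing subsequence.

3, 5, 7, 10, 13, 16, 21, 25, 29

Patience tails give the LIS length; then backtrack through the dp parents:
13 → extends → [13]
3 → replaces 13 → [3]
5 → extends → [3, 5]
4 → replaces 5 → [3, 4]
7 → extends → [3, 4, 7]
17 → extends → [3, 4, 7, 17]
10 → replaces 17 → [3, 4, 7, 10]
13 → extends → [3, 4, 7, 10, 13]
16 → extends → [3, 4, 7, 10, 13, 16]
21 → extends → [3, 4, 7, 10, 13, 16, 21]
25 → extends → [3, 4, 7, 10, 13, 16, 21, 25]
29 → extends → [3, 4, 7, 10, 13, 16, 21, 25, 29]
Length 9; one witness is 3, 5, 7, 10, 13, 16, 21, 25, 29.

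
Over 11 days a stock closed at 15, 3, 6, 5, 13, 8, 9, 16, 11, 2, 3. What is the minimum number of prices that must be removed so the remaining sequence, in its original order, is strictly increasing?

Fewest deletions = n − (longest strictly increasing subsequence).
i:      1  2  3  4  5  6  7  8  9 10 11
a[i]:  15  3  6  5 13  8  9 16 11  2  3
dp:     1  1  2  2  3  3  4  5  5  1  2
max dp = 5, so deletions = 11 − 5 = 6.

6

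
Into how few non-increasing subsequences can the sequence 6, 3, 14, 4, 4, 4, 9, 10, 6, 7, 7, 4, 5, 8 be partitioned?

The minimum number of non-increasing subsequences covering a sequence equals the length of its longest strictly increasing subsequence.
LIS length is 5 (e.g. 3, 4, 6, 7, 8), so 5 piles are needed.

5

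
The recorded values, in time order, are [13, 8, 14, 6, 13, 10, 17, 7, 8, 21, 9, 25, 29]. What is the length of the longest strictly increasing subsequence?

Track the smallest tail for each achievable length (strict):
13 → extends → [13]
8 → replaces 13 → [8]
14 → extends → [8, 14]
6 → replaces 8 → [6, 14]
13 → replaces 14 → [6, 13]
10 → replaces 13 → [6, 10]
17 → extends → [6, 10, 17]
7 → replaces 10 → [6, 7, 17]
8 → replaces 17 → [6, 7, 8]
21 → extends → [6, 7, 8, 21]
9 → replaces 21 → [6, 7, 8, 9]
25 → extends → [6, 7, 8, 9, 25]
29 → extends → [6, 7, 8, 9, 25, 29]
Six tails, so the longest strictly increasing subsequence has length 6 (e.g. 13, 14, 17, 21, 25, 29).

6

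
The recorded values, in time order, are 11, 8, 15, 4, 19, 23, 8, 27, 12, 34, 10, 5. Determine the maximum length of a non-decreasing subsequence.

Let dp[i] be the length of the longest such subsequence ending at index i:
i:      1  2  3  4  5  6  7  8  9 10 11 12
a[i]:  11  8 15  4 19 23  8 27 12 34 10  5
dp:     1  1  2  1  3  4  2  5  3  6  3  2
Maximum dp value is 6.

6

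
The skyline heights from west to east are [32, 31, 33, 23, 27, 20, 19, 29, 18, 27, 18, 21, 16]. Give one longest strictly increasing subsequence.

Patience tails give the LIS length; then backtrack through the dp parents:
32 → extends → [32]
31 → replaces 32 → [31]
33 → extends → [31, 33]
23 → replaces 31 → [23, 33]
27 → replaces 33 → [23, 27]
20 → replaces 23 → [20, 27]
19 → replaces 20 → [19, 27]
29 → extends → [19, 27, 29]
18 → replaces 19 → [18, 27, 29]
27 → already a tail → [18, 27, 29]
18 → already a tail → [18, 27, 29]
21 → replaces 27 → [18, 21, 29]
16 → replaces 18 → [16, 21, 29]
Length 3; one witness is 23, 27, 29.

23, 27, 29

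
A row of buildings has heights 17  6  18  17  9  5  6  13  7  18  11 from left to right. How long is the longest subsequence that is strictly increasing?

4

Track the smallest tail for each achievable length (strict):
17 → extends → [17]
6 → replaces 17 → [6]
18 → extends → [6, 18]
17 → replaces 18 → [6, 17]
9 → replaces 17 → [6, 9]
5 → replaces 6 → [5, 9]
6 → replaces 9 → [5, 6]
13 → extends → [5, 6, 13]
7 → replaces 13 → [5, 6, 7]
18 → extends → [5, 6, 7, 18]
11 → replaces 18 → [5, 6, 7, 11]
Four tails, so the longest strictly increasing subsequence has length 4 (e.g. 6, 9, 13, 18).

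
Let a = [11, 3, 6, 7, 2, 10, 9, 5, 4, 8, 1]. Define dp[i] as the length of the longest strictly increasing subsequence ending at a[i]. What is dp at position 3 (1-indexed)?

dp[i] = 1 + max{dp[j] : j<i, a[j]<a[i]} (or 1 if no such j):
i:      1  2  3  4  5  6  7  8  9 10 11
a[i]:  11  3  6  7  2 10  9  5  4  8  1
dp:     1  1  2  3  1  4  4  2  2  4  1
At index 3 the value is 2.

2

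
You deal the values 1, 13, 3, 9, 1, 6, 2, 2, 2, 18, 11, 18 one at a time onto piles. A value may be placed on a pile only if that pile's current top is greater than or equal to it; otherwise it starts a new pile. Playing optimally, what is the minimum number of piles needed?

5

Place each on the leftmost legal pile:
1 → new pile 1 (tops now [1])
13 → new pile 2 (tops now [1, 13])
3 → pile 2 (tops now [1, 3])
9 → new pile 3 (tops now [1, 3, 9])
1 → pile 1 (tops now [1, 3, 9])
6 → pile 3 (tops now [1, 3, 6])
2 → pile 2 (tops now [1, 2, 6])
2 → pile 2 (tops now [1, 2, 6])
2 → pile 2 (tops now [1, 2, 6])
18 → new pile 4 (tops now [1, 2, 6, 18])
11 → pile 4 (tops now [1, 2, 6, 11])
18 → new pile 5 (tops now [1, 2, 6, 11, 18])
Five piles.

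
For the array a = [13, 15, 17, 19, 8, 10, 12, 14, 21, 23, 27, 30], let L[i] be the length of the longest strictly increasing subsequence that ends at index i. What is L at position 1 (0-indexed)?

dp[i] = 1 + max{dp[j] : j<i, a[j]<a[i]} (or 1 if no such j):
i:      0  1  2  3  4  5  6  7  8  9 10 11
a[i]:  13 15 17 19  8 10 12 14 21 23 27 30
dp:     1  2  3  4  1  2  3  4  5  6  7  8
At index 1 the value is 2.

2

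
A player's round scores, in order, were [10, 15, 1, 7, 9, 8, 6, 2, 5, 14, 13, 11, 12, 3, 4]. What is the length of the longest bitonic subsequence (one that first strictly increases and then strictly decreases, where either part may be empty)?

7

inc[i] = longest strictly increasing subsequence ending at i; dec[i] = longest strictly decreasing subsequence starting at i:
i:      1  2  3  4  5  6  7  8  9 10 11 12 13 14 15
a[i]:  10 15  1  7  9  8  6  2  5 14 13 11 12  3  4
inc:    1  2  1  2  3  3  2  2  3  4  4  4  5  3  4
dec:    6  6  1  4  5  4  3  1  2  4  3  2  2  1  1
Best peak at i=2 (value 15): inc=2, dec=6, length 2+6−1 = 7.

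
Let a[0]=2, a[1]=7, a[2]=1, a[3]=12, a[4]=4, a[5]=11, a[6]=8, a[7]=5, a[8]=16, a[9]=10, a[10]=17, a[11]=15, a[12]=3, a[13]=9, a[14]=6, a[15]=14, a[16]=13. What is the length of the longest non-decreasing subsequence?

Track the smallest tail for each achievable length (allowing ties):
2 → extends → [2]
7 → extends → [2, 7]
1 → replaces 2 → [1, 7]
12 → extends → [1, 7, 12]
4 → replaces 7 → [1, 4, 12]
11 → replaces 12 → [1, 4, 11]
8 → replaces 11 → [1, 4, 8]
5 → replaces 8 → [1, 4, 5]
16 → extends → [1, 4, 5, 16]
10 → replaces 16 → [1, 4, 5, 10]
17 → extends → [1, 4, 5, 10, 17]
15 → replaces 17 → [1, 4, 5, 10, 15]
3 → replaces 4 → [1, 3, 5, 10, 15]
9 → replaces 10 → [1, 3, 5, 9, 15]
6 → replaces 9 → [1, 3, 5, 6, 15]
14 → replaces 15 → [1, 3, 5, 6, 14]
13 → replaces 14 → [1, 3, 5, 6, 13]
Five tails, so the longest non-decreasing subsequence has length 5 (e.g. 2, 7, 12, 16, 17).

5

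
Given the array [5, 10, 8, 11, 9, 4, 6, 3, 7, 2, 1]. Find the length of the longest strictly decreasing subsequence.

Negate each value so 'decreasing' becomes 'increasing', then run patience tails on the negated sequence:
-5 → extends → [-5]
-10 → replaces -5 → [-10]
-8 → extends → [-10, -8]
-11 → replaces -10 → [-11, -8]
-9 → replaces -8 → [-11, -9]
-4 → extends → [-11, -9, -4]
-6 → replaces -4 → [-11, -9, -6]
-3 → extends → [-11, -9, -6, -3]
-7 → replaces -6 → [-11, -9, -7, -3]
-2 → extends → [-11, -9, -7, -3, -2]
-1 → extends → [-11, -9, -7, -3, -2, -1]
Six tails, so the longest strictly decreasing subsequence of the original has length 6.

6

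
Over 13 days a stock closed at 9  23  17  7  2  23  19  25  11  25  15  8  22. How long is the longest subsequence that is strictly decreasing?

Negate each value so 'decreasing' becomes 'increasing', then run patience tails on the negated sequence:
-9 → extends → [-9]
-23 → replaces -9 → [-23]
-17 → extends → [-23, -17]
-7 → extends → [-23, -17, -7]
-2 → extends → [-23, -17, -7, -2]
-23 → already a tail → [-23, -17, -7, -2]
-19 → replaces -17 → [-23, -19, -7, -2]
-25 → replaces -23 → [-25, -19, -7, -2]
-11 → replaces -7 → [-25, -19, -11, -2]
-25 → already a tail → [-25, -19, -11, -2]
-15 → replaces -11 → [-25, -19, -15, -2]
-8 → replaces -2 → [-25, -19, -15, -8]
-22 → replaces -19 → [-25, -22, -15, -8]
Four tails, so the longest strictly decreasing subsequence of the original has length 4.

4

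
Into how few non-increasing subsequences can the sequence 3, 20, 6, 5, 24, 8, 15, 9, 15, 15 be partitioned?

Place each on the leftmost legal pile:
3 → new pile 1 (tops now [3])
20 → new pile 2 (tops now [3, 20])
6 → pile 2 (tops now [3, 6])
5 → pile 2 (tops now [3, 5])
24 → new pile 3 (tops now [3, 5, 24])
8 → pile 3 (tops now [3, 5, 8])
15 → new pile 4 (tops now [3, 5, 8, 15])
9 → pile 4 (tops now [3, 5, 8, 9])
15 → new pile 5 (tops now [3, 5, 8, 9, 15])
15 → pile 5 (tops now [3, 5, 8, 9, 15])
Five piles.

5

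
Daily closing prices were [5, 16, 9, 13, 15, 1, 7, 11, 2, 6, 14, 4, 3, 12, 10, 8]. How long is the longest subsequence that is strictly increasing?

Track the smallest tail for each achievable length (strict):
5 → extends → [5]
16 → extends → [5, 16]
9 → replaces 16 → [5, 9]
13 → extends → [5, 9, 13]
15 → extends → [5, 9, 13, 15]
1 → replaces 5 → [1, 9, 13, 15]
7 → replaces 9 → [1, 7, 13, 15]
11 → replaces 13 → [1, 7, 11, 15]
2 → replaces 7 → [1, 2, 11, 15]
6 → replaces 11 → [1, 2, 6, 15]
14 → replaces 15 → [1, 2, 6, 14]
4 → replaces 6 → [1, 2, 4, 14]
3 → replaces 4 → [1, 2, 3, 14]
12 → replaces 14 → [1, 2, 3, 12]
10 → replaces 12 → [1, 2, 3, 10]
8 → replaces 10 → [1, 2, 3, 8]
Four tails, so the longest strictly increasing subsequence has length 4 (e.g. 5, 9, 13, 15).

4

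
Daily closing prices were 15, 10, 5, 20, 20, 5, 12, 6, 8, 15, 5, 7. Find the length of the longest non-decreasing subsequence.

5

Let dp[i] be the length of the longest such subsequence ending at index i:
i:      1  2  3  4  5  6  7  8  9 10 11 12
a[i]:  15 10  5 20 20  5 12  6  8 15  5  7
dp:     1  1  1  2  3  2  3  3  4  5  3  4
Maximum dp value is 5.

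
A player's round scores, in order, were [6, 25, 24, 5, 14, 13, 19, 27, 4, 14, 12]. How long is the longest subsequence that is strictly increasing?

4

Let dp[i] be the length of the longest such subsequence ending at index i:
i:      1  2  3  4  5  6  7  8  9 10 11
a[i]:   6 25 24  5 14 13 19 27  4 14 12
dp:     1  2  2  1  2  2  3  4  1  3  2
Maximum dp value is 4.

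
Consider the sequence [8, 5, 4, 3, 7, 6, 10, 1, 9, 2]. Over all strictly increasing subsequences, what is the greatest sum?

Let S[i] be the best sum of a strictly increasing subsequence ending at i:
i:      1  2  3  4  5  6  7  8  9 10
a[i]:   8  5  4  3  7  6 10  1  9  2
S:      8  5  4  3 12 11 22  1 21  3
Maximum is 22 (e.g. 5 + 7 + 10).

22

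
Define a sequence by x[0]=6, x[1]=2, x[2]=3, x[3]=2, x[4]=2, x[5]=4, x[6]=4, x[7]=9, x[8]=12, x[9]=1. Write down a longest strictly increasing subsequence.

2, 3, 4, 9, 12

Patience tails give the LIS length; then backtrack through the dp parents:
6 → extends → [6]
2 → replaces 6 → [2]
3 → extends → [2, 3]
2 → already a tail → [2, 3]
2 → already a tail → [2, 3]
4 → extends → [2, 3, 4]
4 → already a tail → [2, 3, 4]
9 → extends → [2, 3, 4, 9]
12 → extends → [2, 3, 4, 9, 12]
1 → replaces 2 → [1, 3, 4, 9, 12]
Length 5; one witness is 2, 3, 4, 9, 12.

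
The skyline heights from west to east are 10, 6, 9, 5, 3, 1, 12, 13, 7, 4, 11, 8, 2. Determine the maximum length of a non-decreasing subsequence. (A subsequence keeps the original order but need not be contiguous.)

4

Track the smallest tail for each achievable length (allowing ties):
10 → extends → [10]
6 → replaces 10 → [6]
9 → extends → [6, 9]
5 → replaces 6 → [5, 9]
3 → replaces 5 → [3, 9]
1 → replaces 3 → [1, 9]
12 → extends → [1, 9, 12]
13 → extends → [1, 9, 12, 13]
7 → replaces 9 → [1, 7, 12, 13]
4 → replaces 7 → [1, 4, 12, 13]
11 → replaces 12 → [1, 4, 11, 13]
8 → replaces 11 → [1, 4, 8, 13]
2 → replaces 4 → [1, 2, 8, 13]
Four tails, so the longest non-decreasing subsequence has length 4 (e.g. 6, 9, 12, 13).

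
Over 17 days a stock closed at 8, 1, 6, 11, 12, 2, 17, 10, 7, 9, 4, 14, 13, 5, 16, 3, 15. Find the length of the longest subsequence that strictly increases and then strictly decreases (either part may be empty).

inc[i] = longest strictly increasing subsequence ending at i; dec[i] = longest strictly decreasing subsequence starting at i:
i:      1  2  3  4  5  6  7  8  9 10 11 12 13 14 15 16 17
a[i]:   8  1  6 11 12  2 17 10  7  9  4 14 13  5 16  3 15
inc:    1  1  2  3  4  2  5  3  3  4  3  5  5  4  6  3  6
dec:    4  1  3  5  5  1  5  4  3  3  2  4  3  2  2  1  1
Best peak at i=7 (value 17): inc=5, dec=5, length 5+5−1 = 9.

9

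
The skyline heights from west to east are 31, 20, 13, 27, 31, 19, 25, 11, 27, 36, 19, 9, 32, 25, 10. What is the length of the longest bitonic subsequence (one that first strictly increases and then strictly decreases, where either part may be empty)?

8

inc[i] = longest strictly increasing subsequence ending at i; dec[i] = longest strictly decreasing subsequence starting at i:
i:      1  2  3  4  5  6  7  8  9 10 11 12 13 14 15
a[i]:  31 20 13 27 31 19 25 11 27 36 19  9 32 25 10
inc:    1  1  1  2  3  2  3  1  4  5  2  1  5  3  2
dec:    5  4  3  4  4  3  3  2  3  4  2  1  3  2  1
Best peak at i=10 (value 36): inc=5, dec=4, length 5+4−1 = 8.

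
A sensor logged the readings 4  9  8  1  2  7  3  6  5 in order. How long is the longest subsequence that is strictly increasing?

Track the smallest tail for each achievable length (strict):
4 → extends → [4]
9 → extends → [4, 9]
8 → replaces 9 → [4, 8]
1 → replaces 4 → [1, 8]
2 → replaces 8 → [1, 2]
7 → extends → [1, 2, 7]
3 → replaces 7 → [1, 2, 3]
6 → extends → [1, 2, 3, 6]
5 → replaces 6 → [1, 2, 3, 5]
Four tails, so the longest strictly increasing subsequence has length 4 (e.g. 1, 2, 3, 6).

4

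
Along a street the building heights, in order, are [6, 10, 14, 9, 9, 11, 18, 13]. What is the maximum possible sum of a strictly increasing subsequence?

Let S[i] be the best sum of a strictly increasing subsequence ending at i:
i:      1  2  3  4  5  6  7  8
a[i]:   6 10 14  9  9 11 18 13
S:      6 16 30 15 15 27 48 40
Maximum is 48 (e.g. 6 + 10 + 14 + 18).

48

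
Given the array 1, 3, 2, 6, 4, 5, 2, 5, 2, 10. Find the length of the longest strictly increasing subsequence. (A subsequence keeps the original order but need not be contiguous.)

Let dp[i] be the length of the longest such subsequence ending at index i:
i:      1  2  3  4  5  6  7  8  9 10
a[i]:   1  3  2  6  4  5  2  5  2 10
dp:     1  2  2  3  3  4  2  4  2  5
Maximum dp value is 5.

5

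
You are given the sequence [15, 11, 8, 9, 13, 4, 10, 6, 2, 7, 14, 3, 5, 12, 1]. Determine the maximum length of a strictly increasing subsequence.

4

Track the smallest tail for each achievable length (strict):
15 → extends → [15]
11 → replaces 15 → [11]
8 → replaces 11 → [8]
9 → extends → [8, 9]
13 → extends → [8, 9, 13]
4 → replaces 8 → [4, 9, 13]
10 → replaces 13 → [4, 9, 10]
6 → replaces 9 → [4, 6, 10]
2 → replaces 4 → [2, 6, 10]
7 → replaces 10 → [2, 6, 7]
14 → extends → [2, 6, 7, 14]
3 → replaces 6 → [2, 3, 7, 14]
5 → replaces 7 → [2, 3, 5, 14]
12 → replaces 14 → [2, 3, 5, 12]
1 → replaces 2 → [1, 3, 5, 12]
Four tails, so the longest strictly increasing subsequence has length 4 (e.g. 8, 9, 13, 14).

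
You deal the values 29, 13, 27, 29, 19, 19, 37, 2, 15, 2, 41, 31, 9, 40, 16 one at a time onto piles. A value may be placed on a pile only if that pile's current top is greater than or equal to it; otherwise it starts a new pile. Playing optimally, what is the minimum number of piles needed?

Place each on the leftmost legal pile:
29 → new pile 1 (tops now [29])
13 → pile 1 (tops now [13])
27 → new pile 2 (tops now [13, 27])
29 → new pile 3 (tops now [13, 27, 29])
19 → pile 2 (tops now [13, 19, 29])
19 → pile 2 (tops now [13, 19, 29])
37 → new pile 4 (tops now [13, 19, 29, 37])
2 → pile 1 (tops now [2, 19, 29, 37])
15 → pile 2 (tops now [2, 15, 29, 37])
2 → pile 1 (tops now [2, 15, 29, 37])
41 → new pile 5 (tops now [2, 15, 29, 37, 41])
31 → pile 4 (tops now [2, 15, 29, 31, 41])
9 → pile 2 (tops now [2, 9, 29, 31, 41])
40 → pile 5 (tops now [2, 9, 29, 31, 40])
16 → pile 3 (tops now [2, 9, 16, 31, 40])
Five piles.

5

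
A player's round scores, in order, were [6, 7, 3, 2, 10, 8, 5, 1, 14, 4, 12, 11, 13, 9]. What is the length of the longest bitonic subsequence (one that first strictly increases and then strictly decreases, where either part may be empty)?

7

inc[i] = longest strictly increasing subsequence ending at i; dec[i] = longest strictly decreasing subsequence starting at i:
i:      1  2  3  4  5  6  7  8  9 10 11 12 13 14
a[i]:   6  7  3  2 10  8  5  1 14  4 12 11 13  9
inc:    1  2  1  1  3  3  2  1  4  2  4  4  5  4
dec:    4  4  3  2  4  3  2  1  4  1  3  2  2  1
Best peak at i=9 (value 14): inc=4, dec=4, length 4+4−1 = 7.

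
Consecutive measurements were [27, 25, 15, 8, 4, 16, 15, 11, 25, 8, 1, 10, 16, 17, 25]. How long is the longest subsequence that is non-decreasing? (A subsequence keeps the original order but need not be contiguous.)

6

Track the smallest tail for each achievable length (allowing ties):
27 → extends → [27]
25 → replaces 27 → [25]
15 → replaces 25 → [15]
8 → replaces 15 → [8]
4 → replaces 8 → [4]
16 → extends → [4, 16]
15 → replaces 16 → [4, 15]
11 → replaces 15 → [4, 11]
25 → extends → [4, 11, 25]
8 → replaces 11 → [4, 8, 25]
1 → replaces 4 → [1, 8, 25]
10 → replaces 25 → [1, 8, 10]
16 → extends → [1, 8, 10, 16]
17 → extends → [1, 8, 10, 16, 17]
25 → extends → [1, 8, 10, 16, 17, 25]
Six tails, so the longest non-decreasing subsequence has length 6 (e.g. 8, 8, 10, 16, 17, 25).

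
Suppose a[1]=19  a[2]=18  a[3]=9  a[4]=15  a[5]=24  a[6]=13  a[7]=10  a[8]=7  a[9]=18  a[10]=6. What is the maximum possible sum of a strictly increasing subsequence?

48

Let S[i] be the best sum of a strictly increasing subsequence ending at i:
i:      1  2  3  4  5  6  7  8  9 10
a[i]:  19 18  9 15 24 13 10  7 18  6
S:     19 18  9 24 48 22 19  7 42  6
Maximum is 48 (e.g. 9 + 15 + 24).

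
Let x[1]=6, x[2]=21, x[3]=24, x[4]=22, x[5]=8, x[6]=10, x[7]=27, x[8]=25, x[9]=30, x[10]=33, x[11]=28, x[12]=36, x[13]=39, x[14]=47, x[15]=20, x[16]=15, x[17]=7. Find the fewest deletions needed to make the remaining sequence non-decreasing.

Fewest deletions = n − (longest non-decreasing subsequence).
i:      1  2  3  4  5  6  7  8  9 10 11 12 13 14 15 16 17
x[i]:   6 21 24 22  8 10 27 25 30 33 28 36 39 47 20 15  7
dp:     1  2  3  3  2  3  4  4  5  6  5  7  8  9  4  4  2
max dp = 9, so deletions = 17 − 9 = 8.

8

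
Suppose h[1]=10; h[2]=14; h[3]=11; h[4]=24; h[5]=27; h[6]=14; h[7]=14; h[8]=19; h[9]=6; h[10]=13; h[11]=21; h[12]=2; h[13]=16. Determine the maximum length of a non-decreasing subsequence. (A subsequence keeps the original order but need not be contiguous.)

Let dp[i] be the length of the longest such subsequence ending at index i:
i:      1  2  3  4  5  6  7  8  9 10 11 12 13
h[i]:  10 14 11 24 27 14 14 19  6 13 21  2 16
dp:     1  2  2  3  4  3  4  5  1  3  6  1  5
Maximum dp value is 6.

6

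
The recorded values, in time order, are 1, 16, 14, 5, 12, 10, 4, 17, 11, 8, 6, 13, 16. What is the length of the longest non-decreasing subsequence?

6

Track the smallest tail for each achievable length (allowing ties):
1 → extends → [1]
16 → extends → [1, 16]
14 → replaces 16 → [1, 14]
5 → replaces 14 → [1, 5]
12 → extends → [1, 5, 12]
10 → replaces 12 → [1, 5, 10]
4 → replaces 5 → [1, 4, 10]
17 → extends → [1, 4, 10, 17]
11 → replaces 17 → [1, 4, 10, 11]
8 → replaces 10 → [1, 4, 8, 11]
6 → replaces 8 → [1, 4, 6, 11]
13 → extends → [1, 4, 6, 11, 13]
16 → extends → [1, 4, 6, 11, 13, 16]
Six tails, so the longest non-decreasing subsequence has length 6 (e.g. 1, 5, 10, 11, 13, 16).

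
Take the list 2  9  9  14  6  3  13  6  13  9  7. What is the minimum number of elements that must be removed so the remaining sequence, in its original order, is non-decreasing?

6

Fewest deletions = n − (longest non-decreasing subsequence).
Patience tails:
2 → extends → [2]
9 → extends → [2, 9]
9 → extends → [2, 9, 9]
14 → extends → [2, 9, 9, 14]
6 → replaces 9 → [2, 6, 9, 14]
3 → replaces 6 → [2, 3, 9, 14]
13 → replaces 14 → [2, 3, 9, 13]
6 → replaces 9 → [2, 3, 6, 13]
13 → extends → [2, 3, 6, 13, 13]
9 → replaces 13 → [2, 3, 6, 9, 13]
7 → replaces 9 → [2, 3, 6, 7, 13]
Longest non-decreasing subsequence has length 5, so deletions = 11 − 5 = 6.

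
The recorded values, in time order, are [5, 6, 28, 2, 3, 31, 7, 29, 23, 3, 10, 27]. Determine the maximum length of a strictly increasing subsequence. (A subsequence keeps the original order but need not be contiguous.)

Let dp[i] be the length of the longest such subsequence ending at index i:
i:      1  2  3  4  5  6  7  8  9 10 11 12
a[i]:   5  6 28  2  3 31  7 29 23  3 10 27
dp:     1  2  3  1  2  4  3  4  4  2  4  5
Maximum dp value is 5.

5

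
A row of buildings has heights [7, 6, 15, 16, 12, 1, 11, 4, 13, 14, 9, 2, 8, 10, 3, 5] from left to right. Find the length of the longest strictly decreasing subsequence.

6

Negate each value so 'decreasing' becomes 'increasing', then run patience tails on the negated sequence:
-7 → extends → [-7]
-6 → extends → [-7, -6]
-15 → replaces -7 → [-15, -6]
-16 → replaces -15 → [-16, -6]
-12 → replaces -6 → [-16, -12]
-1 → extends → [-16, -12, -1]
-11 → replaces -1 → [-16, -12, -11]
-4 → extends → [-16, -12, -11, -4]
-13 → replaces -12 → [-16, -13, -11, -4]
-14 → replaces -13 → [-16, -14, -11, -4]
-9 → replaces -4 → [-16, -14, -11, -9]
-2 → extends → [-16, -14, -11, -9, -2]
-8 → replaces -2 → [-16, -14, -11, -9, -8]
-10 → replaces -9 → [-16, -14, -11, -10, -8]
-3 → extends → [-16, -14, -11, -10, -8, -3]
-5 → replaces -3 → [-16, -14, -11, -10, -8, -5]
Six tails, so the longest strictly decreasing subsequence of the original has length 6.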